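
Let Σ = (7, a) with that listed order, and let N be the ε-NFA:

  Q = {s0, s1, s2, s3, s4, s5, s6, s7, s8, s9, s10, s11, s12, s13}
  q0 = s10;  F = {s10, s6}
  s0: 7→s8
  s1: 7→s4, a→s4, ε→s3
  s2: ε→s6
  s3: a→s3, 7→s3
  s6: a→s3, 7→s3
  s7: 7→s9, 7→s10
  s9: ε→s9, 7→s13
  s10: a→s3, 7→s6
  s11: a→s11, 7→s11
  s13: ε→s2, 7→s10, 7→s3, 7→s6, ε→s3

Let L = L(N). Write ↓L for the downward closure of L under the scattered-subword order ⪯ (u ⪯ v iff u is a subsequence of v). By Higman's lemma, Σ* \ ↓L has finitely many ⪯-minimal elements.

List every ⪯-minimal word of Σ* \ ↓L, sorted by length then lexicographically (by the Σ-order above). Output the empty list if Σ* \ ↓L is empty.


A = [a, 77].

|Q|=14, |F|=2, |δ|=22 (5 ε).
min D↑ (3 st, q0=0, F={2}): 0:7→1,a→2 1:7→2,a→2 2:7→2,a→2 (ε-aug+det+¬).
'a': N↓-sim [3, 1] end={s3} ∉↓L; 1/1 single-dels accept.
'77': run [3, 2, 1] end={s3} rej; 2/2 single-dels accept.
2 words, ⪯-incomp.


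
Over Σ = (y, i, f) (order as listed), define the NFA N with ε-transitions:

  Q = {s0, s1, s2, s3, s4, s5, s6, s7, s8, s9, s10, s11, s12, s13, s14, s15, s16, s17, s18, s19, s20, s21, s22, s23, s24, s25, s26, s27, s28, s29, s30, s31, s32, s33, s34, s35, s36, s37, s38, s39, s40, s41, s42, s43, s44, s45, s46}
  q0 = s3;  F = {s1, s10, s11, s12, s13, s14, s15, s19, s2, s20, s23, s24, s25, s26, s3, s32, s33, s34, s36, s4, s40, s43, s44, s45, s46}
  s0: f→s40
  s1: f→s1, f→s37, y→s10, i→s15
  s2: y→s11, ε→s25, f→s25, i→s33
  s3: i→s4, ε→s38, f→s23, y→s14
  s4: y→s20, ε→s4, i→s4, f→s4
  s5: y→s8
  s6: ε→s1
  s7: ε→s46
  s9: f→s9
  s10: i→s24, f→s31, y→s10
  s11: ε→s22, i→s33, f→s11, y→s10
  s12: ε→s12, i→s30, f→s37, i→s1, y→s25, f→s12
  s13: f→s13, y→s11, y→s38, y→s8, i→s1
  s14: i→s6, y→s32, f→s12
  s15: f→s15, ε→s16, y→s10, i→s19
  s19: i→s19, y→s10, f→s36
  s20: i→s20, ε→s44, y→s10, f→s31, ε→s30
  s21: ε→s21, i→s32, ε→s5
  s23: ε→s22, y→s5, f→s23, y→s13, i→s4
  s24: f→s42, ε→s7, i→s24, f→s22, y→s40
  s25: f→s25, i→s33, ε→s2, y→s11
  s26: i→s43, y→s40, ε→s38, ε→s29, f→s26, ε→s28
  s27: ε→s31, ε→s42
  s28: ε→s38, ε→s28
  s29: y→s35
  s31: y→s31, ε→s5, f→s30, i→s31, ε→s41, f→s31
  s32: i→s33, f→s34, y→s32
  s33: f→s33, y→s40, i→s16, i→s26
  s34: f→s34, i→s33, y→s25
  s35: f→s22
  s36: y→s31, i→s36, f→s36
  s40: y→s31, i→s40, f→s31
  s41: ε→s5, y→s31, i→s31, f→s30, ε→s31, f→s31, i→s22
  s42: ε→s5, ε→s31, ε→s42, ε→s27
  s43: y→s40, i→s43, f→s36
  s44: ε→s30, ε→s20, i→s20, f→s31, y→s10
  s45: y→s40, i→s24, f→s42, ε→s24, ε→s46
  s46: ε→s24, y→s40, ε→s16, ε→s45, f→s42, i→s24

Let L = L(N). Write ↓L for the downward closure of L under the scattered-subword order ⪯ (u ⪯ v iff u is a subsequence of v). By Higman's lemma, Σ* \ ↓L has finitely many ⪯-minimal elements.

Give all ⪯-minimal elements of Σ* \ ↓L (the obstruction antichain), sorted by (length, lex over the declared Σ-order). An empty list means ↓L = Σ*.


min(Σ*\↓L) = [iyf, yyiyy, fyyyf, yiiify].

|Q|=47, |F|=25, |δ|=135 (37 ε).
min D↑ (22 st, q0=0, F={14}): 0:y→1,i→2,f→3 1:y→4,i→5,f→6 2:y→7,i→2,f→2 3:y→8,i→2,f→3 4:y→4,i→9,f→10 5:y→11,i→12,f→5 6:y→13,i→5,f→6 7:y→11,i→7,f→14 8:y→15,i→5,f→8 9:y→16,i→17,f→9 10:y→13,i→9,f→10 11:y→11,i→18,f→14 12:y→11,i→19,f→12 13:y→15,i→9,f→13 14:y→14,i→14,f→14 15:y→11,i→9,f→15 16:y→14,i→16,f→14 17:y→16,i→20,f→17 18:y→16,i→18,f→14 19:y→11,i→19,f→21 20:y→16,i→20,f→21 21:y→14,i→21,f→21 [Hopcroft].
'iyf': |S_i|=[41, 31, 18, 8] end={s22,s27,s30,s31,s41,s42,s5,s8} — reject; 3/3 del acc.
'yyiyy': N↓-sim [41, 38, 28, 22, 8, 6] end={s22,s30,s31,s41,s5,s8} — reject; 5/5 deletions ∈↓L.
'fyyyf': |S_i|=[41, 37, 33, 24, 16, 8] end={s22,s27,s30,s31,s41,s42,s5,s8} — reject; 5/5 single-dels accept.
'yiiify': N↓-sim [41, 38, 30, 26, 20, 9, 6] end={s22,s30,s31,s41,s5,s8} rej; 6/6 single-dels accept.
4 words, ⪯-incomp.


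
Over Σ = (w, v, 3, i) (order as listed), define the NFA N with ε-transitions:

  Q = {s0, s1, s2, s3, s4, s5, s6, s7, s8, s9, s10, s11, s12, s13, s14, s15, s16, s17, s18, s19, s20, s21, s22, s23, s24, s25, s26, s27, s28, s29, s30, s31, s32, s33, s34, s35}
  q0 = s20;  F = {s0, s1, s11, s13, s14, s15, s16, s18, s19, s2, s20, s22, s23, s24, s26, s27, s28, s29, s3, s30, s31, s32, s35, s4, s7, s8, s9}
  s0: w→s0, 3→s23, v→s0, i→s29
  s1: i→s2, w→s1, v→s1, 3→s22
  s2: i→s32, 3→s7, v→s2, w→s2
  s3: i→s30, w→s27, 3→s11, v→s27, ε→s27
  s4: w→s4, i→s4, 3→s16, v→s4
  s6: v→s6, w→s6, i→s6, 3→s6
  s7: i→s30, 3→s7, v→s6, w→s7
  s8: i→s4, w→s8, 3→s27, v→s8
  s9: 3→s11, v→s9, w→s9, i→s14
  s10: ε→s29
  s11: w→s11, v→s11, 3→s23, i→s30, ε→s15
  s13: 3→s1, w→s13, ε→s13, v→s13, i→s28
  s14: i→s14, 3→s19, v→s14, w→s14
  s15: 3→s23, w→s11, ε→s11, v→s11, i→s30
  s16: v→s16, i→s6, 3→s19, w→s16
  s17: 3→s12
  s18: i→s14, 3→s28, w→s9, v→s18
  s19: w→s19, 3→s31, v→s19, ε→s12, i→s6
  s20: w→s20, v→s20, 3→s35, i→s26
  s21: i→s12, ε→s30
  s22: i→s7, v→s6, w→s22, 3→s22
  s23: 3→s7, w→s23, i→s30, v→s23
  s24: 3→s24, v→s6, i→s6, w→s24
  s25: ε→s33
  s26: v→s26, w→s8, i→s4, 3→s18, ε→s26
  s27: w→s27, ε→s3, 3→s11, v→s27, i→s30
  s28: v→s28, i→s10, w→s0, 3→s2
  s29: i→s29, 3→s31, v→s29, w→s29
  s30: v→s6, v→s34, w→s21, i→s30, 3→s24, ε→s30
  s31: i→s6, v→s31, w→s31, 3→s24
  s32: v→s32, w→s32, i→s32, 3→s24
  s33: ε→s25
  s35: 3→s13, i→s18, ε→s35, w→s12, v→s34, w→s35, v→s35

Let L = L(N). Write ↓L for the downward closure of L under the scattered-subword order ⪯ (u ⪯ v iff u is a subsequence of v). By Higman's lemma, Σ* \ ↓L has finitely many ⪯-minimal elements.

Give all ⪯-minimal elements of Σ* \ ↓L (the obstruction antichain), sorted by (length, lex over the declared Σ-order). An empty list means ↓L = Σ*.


A = [ii3i, 3333v, iw3iv].

|Q|=36, |F|=27, |δ|=130 (13 ε).
min D↑ (26 st, q0=0, F={20}): 0:w→0,v→0,3→1,i→2 1:w→1,v→1,3→3,i→4 2:w→5,v→2,3→4,i→6 3:w→3,v→3,3→7,i→8 4:w→9,v→4,3→8,i→10 5:w→5,v→5,3→11,i→6 6:w→6,v→6,3→12,i→6 7:w→7,v→7,3→13,i→14 8:w→15,v→8,3→14,i→16 9:w→9,v→9,3→17,i→10 10:w→10,v→10,3→18,i→10 11:w→11,v→11,3→17,i→19 12:w→12,v→12,3→18,i→20 13:w→13,v→20,3→13,i→21 14:w→14,v→14,3→21,i→22 15:w→15,v→15,3→23,i→16 16:w→16,v→16,3→24,i→16 17:w→17,v→17,3→23,i→19 18:w→18,v→18,3→24,i→20 19:w→19,v→20,3→25,i→19 20:w→20,v→20,3→20,i→20 21:w→21,v→20,3→21,i→19 22:w→22,v→22,3→25,i→22 23:w→23,v→23,3→21,i→19 24:w→24,v→24,3→25,i→20 25:w→25,v→20,3→25,i→20 [Hopcroft].
'ii3i': N↓-sim [32, 27, 14, 6, 1] end={s6} — reject; 4/4 deletions ∈↓L.
'3333v': |S_i|=[32, 28, 21, 13, 8, 2] end={s34,s6} ∉↓L; 5/5 del acc.
'iw3iv': run [32, 27, 23, 15, 6, 2] end={s34,s6} — reject; 5/5 single-dels accept.
3 words, ⪯-incomp.


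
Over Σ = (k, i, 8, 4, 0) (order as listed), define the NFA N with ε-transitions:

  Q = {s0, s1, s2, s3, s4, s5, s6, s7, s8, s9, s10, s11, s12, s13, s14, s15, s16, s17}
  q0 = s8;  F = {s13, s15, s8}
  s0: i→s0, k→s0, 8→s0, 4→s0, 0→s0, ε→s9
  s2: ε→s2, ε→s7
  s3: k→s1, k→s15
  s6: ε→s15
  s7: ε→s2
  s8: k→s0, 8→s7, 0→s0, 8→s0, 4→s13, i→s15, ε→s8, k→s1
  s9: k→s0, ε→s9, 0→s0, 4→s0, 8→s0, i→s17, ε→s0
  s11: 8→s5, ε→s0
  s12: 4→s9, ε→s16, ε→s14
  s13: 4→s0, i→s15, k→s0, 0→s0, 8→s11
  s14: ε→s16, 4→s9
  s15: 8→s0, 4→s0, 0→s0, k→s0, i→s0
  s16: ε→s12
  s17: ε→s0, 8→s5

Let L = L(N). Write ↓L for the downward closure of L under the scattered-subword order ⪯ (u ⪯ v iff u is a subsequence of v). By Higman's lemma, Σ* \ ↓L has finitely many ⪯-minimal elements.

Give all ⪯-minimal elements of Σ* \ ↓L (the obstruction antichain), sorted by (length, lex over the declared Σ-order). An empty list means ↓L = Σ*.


min(Σ*\↓L) = [k, 8, 0, ii, i4, 44].

|Q|=18, |F|=3, |δ|=47 (14 ε).
min D↑ (4 st, q0=0, F={1}): 0:k→1,i→2,8→1,4→3,0→1 1:k→1,i→1,8→1,4→1,0→1 2:k→1,i→1,8→1,4→1,0→1 3:k→1,i→2,8→1,4→1,0→1.
'k': N↓-sim [11, 5] end={s0,s1,s17,s5,s9} ∉↓L; 1/1 del acc.
'8': |S_i|=[11, 7] end={s0,s11,s17,s2,s5,s7,s9} rej; 1/1 single-dels accept.
'0': run [11, 4] end={s0,s17,s5,s9} rej; 1/1 del acc.
'ii': |S_i|=[11, 5, 4] end={s0,s17,s5,s9} ∉↓L; 2/2 deletions ∈↓L.
'i4': run [11, 5, 4] end={s0,s17,s5,s9} rej; 2/2 del acc.
'44': run [11, 7, 4] end={s0,s17,s5,s9} — reject; 2/2 deletions ∈↓L.
6 obstructions.


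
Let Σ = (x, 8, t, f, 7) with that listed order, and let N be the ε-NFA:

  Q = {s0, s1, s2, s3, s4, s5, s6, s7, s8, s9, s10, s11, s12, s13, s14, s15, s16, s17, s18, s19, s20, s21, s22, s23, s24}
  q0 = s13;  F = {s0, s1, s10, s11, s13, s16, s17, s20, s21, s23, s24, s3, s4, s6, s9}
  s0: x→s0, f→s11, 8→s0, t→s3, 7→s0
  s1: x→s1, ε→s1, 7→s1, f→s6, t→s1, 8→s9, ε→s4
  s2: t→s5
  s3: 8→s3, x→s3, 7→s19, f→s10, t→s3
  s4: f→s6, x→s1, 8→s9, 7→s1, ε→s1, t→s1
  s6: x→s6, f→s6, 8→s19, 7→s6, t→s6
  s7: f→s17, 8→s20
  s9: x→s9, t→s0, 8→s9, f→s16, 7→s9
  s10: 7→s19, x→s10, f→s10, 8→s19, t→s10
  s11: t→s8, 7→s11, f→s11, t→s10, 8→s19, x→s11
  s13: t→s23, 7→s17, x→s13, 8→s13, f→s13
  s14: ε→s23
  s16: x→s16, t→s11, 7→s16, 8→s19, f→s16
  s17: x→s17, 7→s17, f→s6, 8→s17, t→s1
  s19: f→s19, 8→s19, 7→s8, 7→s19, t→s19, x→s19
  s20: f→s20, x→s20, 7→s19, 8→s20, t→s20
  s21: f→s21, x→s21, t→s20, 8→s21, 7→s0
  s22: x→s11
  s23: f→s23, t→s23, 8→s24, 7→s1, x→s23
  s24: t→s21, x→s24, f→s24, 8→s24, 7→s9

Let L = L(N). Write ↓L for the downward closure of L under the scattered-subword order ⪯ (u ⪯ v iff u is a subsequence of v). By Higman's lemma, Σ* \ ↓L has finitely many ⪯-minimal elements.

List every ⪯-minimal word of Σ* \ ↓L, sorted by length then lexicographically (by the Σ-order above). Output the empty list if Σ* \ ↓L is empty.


|Q|=25, |F|=15, |δ|=90 (4 ε).
min D↑ (15 st, q0=0, F={8}): 0:x→0,8→0,t→1,f→0,7→2 1:x→1,8→3,t→1,f→1,7→4 2:x→2,8→2,t→4,f→5,7→2 3:x→3,8→3,t→6,f→3,7→7 4:x→4,8→7,t→4,f→5,7→4 5:x→5,8→8,t→5,f→5,7→5 6:x→6,8→6,t→9,f→6,7→10 7:x→7,8→7,t→10,f→11,7→7 8:x→8,8→8,t→8,f→8,7→8 9:x→9,8→9,t→9,f→9,7→8 10:x→10,8→10,t→12,f→13,7→10 11:x→11,8→8,t→13,f→11,7→11 12:x→12,8→12,t→12,f→14,7→8 13:x→13,8→8,t→14,f→13,7→13 14:x→14,8→8,t→14,f→14,7→8.
'7f8': run [17, 12, 6, 2] end={s19,s8} — reject; 3/3 deletions ∈↓L.
't8tt7': N↓-sim [17, 15, 11, 8, 5, 2] end={s19,s8} rej; 5/5 del acc.
2 minimals (antichain).

min(Σ*\↓L) = [7f8, t8tt7].


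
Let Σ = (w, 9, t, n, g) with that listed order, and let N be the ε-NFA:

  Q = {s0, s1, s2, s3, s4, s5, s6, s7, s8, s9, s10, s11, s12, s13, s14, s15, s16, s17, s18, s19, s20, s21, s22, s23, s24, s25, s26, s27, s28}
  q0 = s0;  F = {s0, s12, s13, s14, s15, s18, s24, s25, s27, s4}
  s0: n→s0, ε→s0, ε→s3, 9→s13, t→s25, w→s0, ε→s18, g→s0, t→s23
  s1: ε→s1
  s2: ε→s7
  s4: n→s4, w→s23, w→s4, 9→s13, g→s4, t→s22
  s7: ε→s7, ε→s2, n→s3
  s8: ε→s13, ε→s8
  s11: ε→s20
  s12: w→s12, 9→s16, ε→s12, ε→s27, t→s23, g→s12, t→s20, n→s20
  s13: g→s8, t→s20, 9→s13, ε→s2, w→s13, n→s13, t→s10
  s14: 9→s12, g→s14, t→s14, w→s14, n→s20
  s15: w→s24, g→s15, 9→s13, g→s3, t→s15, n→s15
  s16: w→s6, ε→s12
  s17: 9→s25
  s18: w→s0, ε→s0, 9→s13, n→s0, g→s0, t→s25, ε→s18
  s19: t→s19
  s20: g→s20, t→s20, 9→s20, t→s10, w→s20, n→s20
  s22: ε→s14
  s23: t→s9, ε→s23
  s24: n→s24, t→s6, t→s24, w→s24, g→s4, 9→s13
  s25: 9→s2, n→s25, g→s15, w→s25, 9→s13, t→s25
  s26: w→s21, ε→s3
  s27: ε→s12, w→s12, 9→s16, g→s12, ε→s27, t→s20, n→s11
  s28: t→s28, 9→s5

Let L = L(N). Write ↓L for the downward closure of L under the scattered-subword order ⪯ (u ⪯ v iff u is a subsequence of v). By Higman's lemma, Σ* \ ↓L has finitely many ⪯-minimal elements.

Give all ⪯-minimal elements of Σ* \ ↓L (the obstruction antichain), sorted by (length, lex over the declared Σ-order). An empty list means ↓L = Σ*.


A = [9t, tgwgtn].

|Q|=29, |F|=10, |δ|=92 (21 ε).
min D↑ (9 st, q0=0, F={3}): 0:w→0,9→1,t→2,n→0,g→0 1:w→1,9→1,t→3,n→1,g→1 2:w→2,9→1,t→2,n→2,g→4 3:w→3,9→3,t→3,n→3,g→3 4:w→5,9→1,t→4,n→4,g→4 5:w→5,9→1,t→5,n→5,g→6 6:w→6,9→1,t→7,n→6,g→6 7:w→7,9→8,t→7,n→3,g→7 8:w→8,9→8,t→3,n→3,g→8 (ε-aug+det+¬).
'9t': N↓-sim [22, 14, 4] end={s10,s20,s23,s9} ∉↓L; 2/2 del acc.
'tgwgtn': run [22, 20, 19, 18, 17, 11, 3] end={s10,s11,s20} — reject; 6/6 del acc.
2 minimals (antichain).


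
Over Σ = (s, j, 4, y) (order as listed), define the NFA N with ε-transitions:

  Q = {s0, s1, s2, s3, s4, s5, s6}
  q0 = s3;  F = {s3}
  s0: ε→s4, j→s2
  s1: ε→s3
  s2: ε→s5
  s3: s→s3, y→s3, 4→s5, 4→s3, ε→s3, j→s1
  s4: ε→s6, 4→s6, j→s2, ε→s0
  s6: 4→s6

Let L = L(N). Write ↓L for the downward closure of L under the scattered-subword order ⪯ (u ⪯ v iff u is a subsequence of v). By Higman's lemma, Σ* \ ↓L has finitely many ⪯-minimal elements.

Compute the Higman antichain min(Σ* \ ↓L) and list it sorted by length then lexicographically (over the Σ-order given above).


|Q|=7, |F|=1, |δ|=15 (6 ε).
min D↑ (1 st, q0=0, F={}): 0:s→0,j→0,4→0,y→0 (ε-aug+det+¬).
L(D↑) = ∅; no obstructions.

min(Σ*\↓L) = [].


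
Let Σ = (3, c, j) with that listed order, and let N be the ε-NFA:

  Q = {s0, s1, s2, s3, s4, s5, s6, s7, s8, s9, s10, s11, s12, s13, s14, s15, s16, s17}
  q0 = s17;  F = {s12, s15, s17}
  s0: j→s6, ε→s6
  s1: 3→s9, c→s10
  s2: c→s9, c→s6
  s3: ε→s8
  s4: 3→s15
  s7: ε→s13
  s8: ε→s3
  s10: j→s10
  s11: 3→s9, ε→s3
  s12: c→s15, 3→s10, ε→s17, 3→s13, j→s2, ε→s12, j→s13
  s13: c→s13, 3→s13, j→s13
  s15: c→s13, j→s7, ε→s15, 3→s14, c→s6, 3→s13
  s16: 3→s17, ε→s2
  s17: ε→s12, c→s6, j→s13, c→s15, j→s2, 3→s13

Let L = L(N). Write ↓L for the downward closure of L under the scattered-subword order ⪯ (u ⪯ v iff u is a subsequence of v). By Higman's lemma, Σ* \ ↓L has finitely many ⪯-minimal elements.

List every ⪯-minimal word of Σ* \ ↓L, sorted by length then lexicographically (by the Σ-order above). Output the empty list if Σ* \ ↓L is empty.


|Q|=18, |F|=3, |δ|=37 (10 ε).
min D↑ (3 st, q0=0, F={1}): 0:3→1,c→2,j→1 1:3→1,c→1,j→1 2:3→1,c→1,j→1 (ε-aug+det+¬).
'3': run [10, 3] end={s10,s13,s14} rej; 1/1 del acc.
'j': N↓-sim [10, 6] end={s10,s13,s2,s6,s7,s9} ∉↓L; 1/1 single-dels accept.
'cc': run [10, 6, 2] end={s13,s6} rej; 2/2 del acc.
3 minimals (antichain).

min(Σ*\↓L) = [3, j, cc].


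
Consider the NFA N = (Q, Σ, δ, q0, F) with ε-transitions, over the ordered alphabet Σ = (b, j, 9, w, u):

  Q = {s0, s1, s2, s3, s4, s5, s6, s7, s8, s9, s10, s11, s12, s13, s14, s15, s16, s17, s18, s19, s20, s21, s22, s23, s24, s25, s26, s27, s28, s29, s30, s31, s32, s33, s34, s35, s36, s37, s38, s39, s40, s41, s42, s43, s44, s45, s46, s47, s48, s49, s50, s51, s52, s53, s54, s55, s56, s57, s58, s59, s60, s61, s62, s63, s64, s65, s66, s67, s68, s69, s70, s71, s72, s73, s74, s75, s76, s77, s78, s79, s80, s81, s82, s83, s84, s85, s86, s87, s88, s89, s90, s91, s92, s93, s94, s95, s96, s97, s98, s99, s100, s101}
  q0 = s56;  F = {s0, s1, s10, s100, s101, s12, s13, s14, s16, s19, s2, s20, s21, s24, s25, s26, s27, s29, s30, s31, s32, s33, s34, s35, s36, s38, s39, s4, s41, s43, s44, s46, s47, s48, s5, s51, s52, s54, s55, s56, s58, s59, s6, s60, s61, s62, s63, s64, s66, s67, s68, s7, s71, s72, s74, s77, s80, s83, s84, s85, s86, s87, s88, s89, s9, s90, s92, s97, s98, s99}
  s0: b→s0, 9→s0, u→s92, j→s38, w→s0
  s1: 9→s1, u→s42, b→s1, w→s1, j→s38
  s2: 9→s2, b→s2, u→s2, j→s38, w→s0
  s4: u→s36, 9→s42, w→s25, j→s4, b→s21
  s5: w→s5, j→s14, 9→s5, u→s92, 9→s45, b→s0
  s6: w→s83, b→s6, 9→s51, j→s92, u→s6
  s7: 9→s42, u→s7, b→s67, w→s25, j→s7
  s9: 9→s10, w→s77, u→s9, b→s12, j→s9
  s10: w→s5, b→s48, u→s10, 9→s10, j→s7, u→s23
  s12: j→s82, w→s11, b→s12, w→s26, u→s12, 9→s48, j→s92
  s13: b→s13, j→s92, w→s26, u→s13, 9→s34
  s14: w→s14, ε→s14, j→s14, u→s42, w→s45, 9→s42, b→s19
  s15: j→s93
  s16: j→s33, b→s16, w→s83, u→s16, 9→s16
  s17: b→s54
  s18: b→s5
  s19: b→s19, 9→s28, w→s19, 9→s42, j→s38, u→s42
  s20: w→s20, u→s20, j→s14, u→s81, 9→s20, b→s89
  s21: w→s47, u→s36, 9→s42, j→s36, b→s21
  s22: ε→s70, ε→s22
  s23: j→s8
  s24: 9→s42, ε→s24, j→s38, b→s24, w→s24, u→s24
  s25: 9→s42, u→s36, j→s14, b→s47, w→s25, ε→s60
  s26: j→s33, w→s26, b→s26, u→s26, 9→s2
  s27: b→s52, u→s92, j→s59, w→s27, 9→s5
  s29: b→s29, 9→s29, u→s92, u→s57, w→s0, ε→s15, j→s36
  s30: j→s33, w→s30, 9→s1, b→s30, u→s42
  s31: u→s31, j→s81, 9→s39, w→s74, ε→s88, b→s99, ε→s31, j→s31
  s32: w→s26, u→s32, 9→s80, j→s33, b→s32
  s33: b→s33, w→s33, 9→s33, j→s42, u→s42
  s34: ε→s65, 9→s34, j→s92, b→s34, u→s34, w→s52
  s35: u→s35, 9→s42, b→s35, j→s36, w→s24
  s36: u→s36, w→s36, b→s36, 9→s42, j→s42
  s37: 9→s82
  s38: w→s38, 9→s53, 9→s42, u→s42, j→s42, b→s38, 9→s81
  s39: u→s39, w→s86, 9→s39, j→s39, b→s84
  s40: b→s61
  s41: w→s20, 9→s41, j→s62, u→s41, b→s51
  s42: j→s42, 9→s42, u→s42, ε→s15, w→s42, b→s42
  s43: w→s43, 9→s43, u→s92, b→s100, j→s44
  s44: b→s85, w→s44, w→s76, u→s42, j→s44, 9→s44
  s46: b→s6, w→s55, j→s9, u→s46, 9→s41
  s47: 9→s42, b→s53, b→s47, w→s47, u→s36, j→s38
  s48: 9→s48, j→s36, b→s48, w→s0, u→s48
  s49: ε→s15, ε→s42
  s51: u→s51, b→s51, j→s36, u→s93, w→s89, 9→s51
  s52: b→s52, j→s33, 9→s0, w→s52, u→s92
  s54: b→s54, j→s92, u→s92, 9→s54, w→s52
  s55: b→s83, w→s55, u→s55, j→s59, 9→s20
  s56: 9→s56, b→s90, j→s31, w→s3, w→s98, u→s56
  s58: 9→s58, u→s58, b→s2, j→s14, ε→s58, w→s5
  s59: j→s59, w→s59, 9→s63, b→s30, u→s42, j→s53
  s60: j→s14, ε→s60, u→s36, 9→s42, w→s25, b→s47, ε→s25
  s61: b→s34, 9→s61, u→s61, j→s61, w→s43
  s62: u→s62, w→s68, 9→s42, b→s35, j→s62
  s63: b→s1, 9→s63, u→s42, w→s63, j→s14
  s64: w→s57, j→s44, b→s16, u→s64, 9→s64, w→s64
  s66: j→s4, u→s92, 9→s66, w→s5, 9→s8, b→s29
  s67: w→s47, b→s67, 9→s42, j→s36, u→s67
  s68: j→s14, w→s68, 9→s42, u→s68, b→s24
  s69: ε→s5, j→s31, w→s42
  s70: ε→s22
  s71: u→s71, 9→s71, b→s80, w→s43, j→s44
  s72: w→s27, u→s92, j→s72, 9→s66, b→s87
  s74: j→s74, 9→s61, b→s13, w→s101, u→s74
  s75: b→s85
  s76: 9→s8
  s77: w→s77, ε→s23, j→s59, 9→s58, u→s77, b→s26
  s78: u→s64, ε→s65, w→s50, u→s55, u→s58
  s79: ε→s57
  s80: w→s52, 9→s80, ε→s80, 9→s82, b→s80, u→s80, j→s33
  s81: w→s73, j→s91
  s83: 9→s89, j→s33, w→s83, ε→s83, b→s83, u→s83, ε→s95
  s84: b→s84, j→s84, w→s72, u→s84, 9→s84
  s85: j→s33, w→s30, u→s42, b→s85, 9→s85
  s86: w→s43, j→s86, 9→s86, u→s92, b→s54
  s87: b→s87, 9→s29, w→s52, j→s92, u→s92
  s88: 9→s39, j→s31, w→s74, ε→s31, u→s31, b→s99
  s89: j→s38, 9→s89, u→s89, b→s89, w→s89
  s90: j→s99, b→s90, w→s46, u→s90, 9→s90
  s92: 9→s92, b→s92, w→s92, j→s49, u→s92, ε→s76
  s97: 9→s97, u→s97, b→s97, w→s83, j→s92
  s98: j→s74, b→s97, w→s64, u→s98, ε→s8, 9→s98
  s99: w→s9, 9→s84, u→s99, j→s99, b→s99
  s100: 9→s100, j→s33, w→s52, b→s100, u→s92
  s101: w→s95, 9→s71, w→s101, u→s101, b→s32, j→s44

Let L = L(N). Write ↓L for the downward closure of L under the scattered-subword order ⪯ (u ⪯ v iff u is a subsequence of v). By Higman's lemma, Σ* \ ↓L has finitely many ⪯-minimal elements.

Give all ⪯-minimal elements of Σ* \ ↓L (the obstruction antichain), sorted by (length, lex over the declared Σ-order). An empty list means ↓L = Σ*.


min(Σ*\↓L) = [wbjj, wwju, bw9j9, j9wuj].

|Q|=102, |F|=70, |δ|=417 (26 ε).
min D↑ (69 st, q0=0, F={37}): 0:b→1,j→2,9→0,w→3,u→0 1:b→1,j→4,9→1,w→5,u→1 2:b→4,j→2,9→6,w→7,u→2 3:b→8,j→7,9→3,w→9,u→3 4:b→4,j→4,9→10,w→11,u→4 5:b→12,j→11,9→13,w→14,u→5 6:b→10,j→6,9→6,w→15,u→6 7:b→16,j→7,9→17,w→18,u→7 8:b→8,j→19,9→8,w→20,u→8 9:b→21,j→22,9→9,w→9,u→9 10:b→10,j→10,9→10,w→23,u→10 11:b→24,j→11,9→25,w→26,u→11 12:b→12,j→19,9→27,w→20,u→12 13:b→27,j→28,9→13,w→29,u→13 14:b→20,j→30,9→29,w→14,u→14 15:b→31,j→15,9→15,w→32,u→19 16:b→16,j→19,9→33,w→34,u→16 17:b→33,j→17,9→17,w→32,u→17 18:b→35,j→22,9→36,w→18,u→18 19:b→19,j→37,9→19,w→19,u→19 20:b→20,j→38,9→39,w→20,u→20 21:b→21,j→38,9→21,w→20,u→21 22:b→40,j→22,9→22,w→22,u→37 23:b→41,j→23,9→42,w→43,u→19 24:b→24,j→19,9→44,w→34,u→24 25:b→44,j→45,9→25,w→46,u→25 26:b→34,j→30,9→47,w→26,u→26 27:b→27,j→48,9→27,w→39,u→27 28:b→49,j→28,9→37,w→50,u→28 29:b→39,j→51,9→29,w→29,u→29 30:b→52,j→30,9→53,w→30,u→37 31:b→31,j→19,9→31,w→54,u→19 32:b→55,j→22,9→32,w→32,u→19 33:b→33,j→19,9→33,w→54,u→33 34:b→34,j→38,9→56,w→34,u→34 35:b→35,j→38,9→57,w→34,u→35 36:b→57,j→22,9→36,w→32,u→36 37:b→37,j→37,9→37,w→37,u→37 38:b→38,j→37,9→38,w→38,u→37 39:b→39,j→58,9→39,w→39,u→39 40:b→40,j→38,9→40,w→52,u→37 41:b→41,j→19,9→59,w→54,u→19 42:b→59,j→60,9→42,w→46,u→19 43:b→54,j→30,9→46,w→43,u→19 44:b→44,j→48,9→44,w→61,u→44 45:b→62,j→45,9→37,w→63,u→45 46:b→61,j→51,9→46,w→46,u→19 47:b→56,j→51,9→47,w→46,u→47 48:b→48,j→37,9→37,w→48,u→48 49:b→49,j→48,9→37,w→64,u→49 50:b→64,j→51,9→37,w→50,u→50 51:b→65,j→51,9→37,w→51,u→37 52:b→52,j→38,9→66,w→52,u→37 53:b→66,j→51,9→53,w→53,u→37 54:b→54,j→38,9→61,w→54,u→19 55:b→55,j→38,9→55,w→54,u→19 56:b→56,j→58,9→56,w→61,u→56 57:b→57,j→38,9→57,w→54,u→57 58:b→58,j→37,9→37,w→58,u→37 59:b→59,j→48,9→59,w→61,u→19 60:b→67,j→60,9→37,w→63,u→48 61:b→61,j→58,9→61,w→61,u→19 62:b→62,j→48,9→37,w→68,u→62 63:b→68,j→51,9→37,w→63,u→48 64:b→64,j→58,9→37,w→64,u→64 65:b→65,j→58,9→37,w→65,u→37 66:b→66,j→58,9→66,w→66,u→37 67:b→67,j→48,9→37,w→68,u→48 68:b→68,j→58,9→37,w→68,u→48 (ε-aug+det+¬).
'wbjj': |S_i|=[89, 82, 49, 15, 5] end={s15,s42,s49,s91,s93} — reject; 4/4 del acc.
'wwju': N↓-sim [89, 82, 54, 22, 3] end={s15,s42,s93} — reject; 4/4 deletions ∈↓L.
'bw9j9': |S_i|=[89, 75, 62, 45, 26, 8] end={s15,s28,s42,s53,s73,s81,s91,s93} — reject; 5/5 del acc.
'j9wuj': run [89, 74, 57, 42, 9, 4] end={s15,s42,s49,s93} ∉↓L; 5/5 single-dels accept.
4 words, ⪯-incomp.


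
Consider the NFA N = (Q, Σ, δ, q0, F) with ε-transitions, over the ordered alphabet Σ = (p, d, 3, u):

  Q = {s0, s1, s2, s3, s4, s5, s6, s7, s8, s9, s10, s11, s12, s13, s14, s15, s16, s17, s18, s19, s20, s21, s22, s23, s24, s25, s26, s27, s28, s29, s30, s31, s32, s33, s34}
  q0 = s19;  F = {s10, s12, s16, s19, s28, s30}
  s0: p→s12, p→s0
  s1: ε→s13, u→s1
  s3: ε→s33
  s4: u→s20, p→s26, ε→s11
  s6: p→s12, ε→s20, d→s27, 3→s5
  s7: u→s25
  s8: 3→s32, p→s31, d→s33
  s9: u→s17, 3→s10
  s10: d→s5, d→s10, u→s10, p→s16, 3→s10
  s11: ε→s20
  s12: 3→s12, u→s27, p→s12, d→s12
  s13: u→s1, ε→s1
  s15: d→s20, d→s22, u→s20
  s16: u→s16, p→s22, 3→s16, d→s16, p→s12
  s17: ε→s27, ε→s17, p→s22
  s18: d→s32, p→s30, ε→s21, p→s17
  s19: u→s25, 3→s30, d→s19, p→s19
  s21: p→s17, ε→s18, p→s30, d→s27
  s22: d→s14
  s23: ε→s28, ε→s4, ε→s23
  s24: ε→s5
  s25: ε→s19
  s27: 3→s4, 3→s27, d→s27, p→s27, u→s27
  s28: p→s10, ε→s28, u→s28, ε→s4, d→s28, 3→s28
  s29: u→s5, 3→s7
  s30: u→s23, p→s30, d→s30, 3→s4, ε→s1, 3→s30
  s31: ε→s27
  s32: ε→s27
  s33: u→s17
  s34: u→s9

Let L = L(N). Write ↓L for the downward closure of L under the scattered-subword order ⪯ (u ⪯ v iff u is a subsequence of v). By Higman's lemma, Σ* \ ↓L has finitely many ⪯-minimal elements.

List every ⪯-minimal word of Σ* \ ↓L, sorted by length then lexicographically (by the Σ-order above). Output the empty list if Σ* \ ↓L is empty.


|Q|=35, |F|=6, |δ|=82 (20 ε).
min D↑ (7 st, q0=0, F={6}): 0:p→0,d→0,3→1,u→0 1:p→1,d→1,3→1,u→2 2:p→3,d→2,3→2,u→2 3:p→4,d→3,3→3,u→3 4:p→5,d→4,3→4,u→4 5:p→5,d→5,3→5,u→6 6:p→6,d→6,3→6,u→6 [Hopcroft].
'3upppu': run [18, 16, 15, 11, 9, 8, 5] end={s11,s20,s26,s27,s4} rej; 6/6 single-dels accept.
1 obstructions.

A = [3upppu].


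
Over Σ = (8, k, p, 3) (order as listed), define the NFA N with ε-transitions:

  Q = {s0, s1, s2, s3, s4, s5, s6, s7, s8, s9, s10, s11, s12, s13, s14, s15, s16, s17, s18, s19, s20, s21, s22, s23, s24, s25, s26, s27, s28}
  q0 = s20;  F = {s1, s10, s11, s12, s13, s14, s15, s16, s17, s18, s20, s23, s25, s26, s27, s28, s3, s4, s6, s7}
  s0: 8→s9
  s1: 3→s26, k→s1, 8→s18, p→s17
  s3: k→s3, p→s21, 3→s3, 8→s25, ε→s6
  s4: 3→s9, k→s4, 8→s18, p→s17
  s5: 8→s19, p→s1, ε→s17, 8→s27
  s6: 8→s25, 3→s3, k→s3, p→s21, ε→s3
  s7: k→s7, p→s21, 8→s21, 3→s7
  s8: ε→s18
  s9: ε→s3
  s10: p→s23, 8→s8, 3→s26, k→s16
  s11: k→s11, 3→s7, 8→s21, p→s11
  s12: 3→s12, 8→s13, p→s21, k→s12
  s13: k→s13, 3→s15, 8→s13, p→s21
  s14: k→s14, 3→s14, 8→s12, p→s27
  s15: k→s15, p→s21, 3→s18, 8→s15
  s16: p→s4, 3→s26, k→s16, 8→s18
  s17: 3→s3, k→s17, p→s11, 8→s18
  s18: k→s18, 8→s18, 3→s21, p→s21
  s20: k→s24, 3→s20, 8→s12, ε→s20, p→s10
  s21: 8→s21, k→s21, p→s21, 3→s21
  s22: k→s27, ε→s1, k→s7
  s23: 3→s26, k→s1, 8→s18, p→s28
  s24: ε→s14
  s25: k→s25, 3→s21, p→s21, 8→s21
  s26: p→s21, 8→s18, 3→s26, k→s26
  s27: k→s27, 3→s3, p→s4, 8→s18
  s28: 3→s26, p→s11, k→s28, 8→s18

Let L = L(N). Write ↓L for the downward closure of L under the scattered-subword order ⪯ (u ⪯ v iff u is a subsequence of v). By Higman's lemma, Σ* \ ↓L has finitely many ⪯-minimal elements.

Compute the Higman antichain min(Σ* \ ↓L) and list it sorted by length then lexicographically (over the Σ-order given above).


|Q|=29, |F|=20, |δ|=98 (8 ε).
min D↑ (20 st, q0=0, F={5}): 0:8→1,k→2,p→3,3→0 1:8→4,k→1,p→5,3→1 2:8→1,k→2,p→6,3→2 3:8→7,k→8,p→9,3→10 4:8→4,k→4,p→5,3→11 5:8→5,k→5,p→5,3→5 6:8→7,k→6,p→12,3→13 7:8→7,k→7,p→5,3→5 8:8→7,k→8,p→12,3→10 9:8→7,k→14,p→15,3→10 10:8→7,k→10,p→5,3→10 11:8→11,k→11,p→5,3→7 12:8→7,k→12,p→16,3→13 13:8→17,k→13,p→5,3→13 14:8→7,k→14,p→16,3→10 15:8→7,k→15,p→18,3→10 16:8→7,k→16,p→18,3→13 17:8→5,k→17,p→5,3→5 18:8→5,k→18,p→18,3→19 19:8→5,k→19,p→5,3→19.
'8p': |S_i|=[24, 7, 1] end={s21} rej; 2/2 del acc.
'p83': run [24, 18, 4, 1] end={s21} ∉↓L; 3/3 del acc.
'p3p': run [24, 18, 8, 1] end={s21} rej; 3/3 deletions ∈↓L.
'88333': N↓-sim [24, 7, 4, 3, 2, 1] end={s21} ∉↓L; 5/5 deletions ∈↓L.
'kp388': run [24, 20, 11, 6, 2, 1] end={s21} ∉↓L; 5/5 del acc.
'pppp8': N↓-sim [24, 18, 14, 10, 3, 1] end={s21} — reject; 5/5 deletions ∈↓L.
6 obstructions.

min(Σ*\↓L) = [8p, p83, p3p, 88333, kp388, pppp8].


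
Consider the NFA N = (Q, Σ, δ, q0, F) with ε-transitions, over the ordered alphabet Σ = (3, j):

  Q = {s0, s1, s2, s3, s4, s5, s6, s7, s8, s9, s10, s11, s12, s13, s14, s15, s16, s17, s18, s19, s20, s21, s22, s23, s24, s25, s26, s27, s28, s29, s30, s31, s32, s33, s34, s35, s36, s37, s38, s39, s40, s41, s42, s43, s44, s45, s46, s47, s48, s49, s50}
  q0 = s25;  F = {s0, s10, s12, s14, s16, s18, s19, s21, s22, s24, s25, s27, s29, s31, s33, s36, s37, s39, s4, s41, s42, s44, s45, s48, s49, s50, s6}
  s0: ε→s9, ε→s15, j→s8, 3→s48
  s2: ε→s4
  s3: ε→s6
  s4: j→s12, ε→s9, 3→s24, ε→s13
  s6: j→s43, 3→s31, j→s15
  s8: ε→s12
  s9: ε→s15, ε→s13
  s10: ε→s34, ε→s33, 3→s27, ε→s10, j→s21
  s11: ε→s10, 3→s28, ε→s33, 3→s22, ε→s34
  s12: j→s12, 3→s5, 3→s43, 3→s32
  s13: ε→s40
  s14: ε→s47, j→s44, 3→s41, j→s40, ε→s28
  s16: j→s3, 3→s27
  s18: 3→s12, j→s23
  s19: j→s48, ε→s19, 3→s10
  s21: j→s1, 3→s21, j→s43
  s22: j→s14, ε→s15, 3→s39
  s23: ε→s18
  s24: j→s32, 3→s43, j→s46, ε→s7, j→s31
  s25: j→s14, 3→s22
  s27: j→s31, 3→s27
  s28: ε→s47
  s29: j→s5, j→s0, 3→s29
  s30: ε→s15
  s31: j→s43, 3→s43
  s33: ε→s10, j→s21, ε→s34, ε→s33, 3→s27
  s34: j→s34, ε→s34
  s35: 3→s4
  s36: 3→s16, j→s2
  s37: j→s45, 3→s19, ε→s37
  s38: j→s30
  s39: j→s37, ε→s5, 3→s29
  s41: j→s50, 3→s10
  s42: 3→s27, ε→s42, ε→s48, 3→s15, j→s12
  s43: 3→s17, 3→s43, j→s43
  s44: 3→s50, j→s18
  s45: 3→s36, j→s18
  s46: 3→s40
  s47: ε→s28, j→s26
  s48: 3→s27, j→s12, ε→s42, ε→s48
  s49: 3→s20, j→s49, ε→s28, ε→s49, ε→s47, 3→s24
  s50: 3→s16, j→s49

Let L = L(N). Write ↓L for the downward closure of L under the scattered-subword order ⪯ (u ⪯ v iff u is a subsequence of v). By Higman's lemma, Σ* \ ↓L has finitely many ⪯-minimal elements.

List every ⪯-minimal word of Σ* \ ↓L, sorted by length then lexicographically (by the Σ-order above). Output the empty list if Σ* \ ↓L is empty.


|Q|=51, |F|=27, |δ|=112 (38 ε).
min D↑ (26 st, q0=0, F={22}): 0:3→1,j→2 1:3→3,j→2 2:3→4,j→5 3:3→6,j→7 4:3→8,j→9 5:3→9,j→10 6:3→6,j→11 7:3→12,j→13 8:3→14,j→15 9:3→16,j→17 10:3→18,j→10 11:3→19,j→18 12:3→8,j→19 13:3→20,j→10 14:3→14,j→21 15:3→15,j→22 16:3→14,j→23 17:3→24,j→17 18:3→22,j→18 19:3→14,j→18 20:3→16,j→25 21:3→22,j→22 22:3→22,j→22 23:3→21,j→22 24:3→22,j→21 25:3→24,j→18.
'j33jj': |S_i|=[47, 43, 35, 20, 12, 5] end={s1,s15,s17,s34,s43} rej; 5/5 single-dels accept.
'jjj33': run [47, 43, 36, 26, 11, 5] end={s17,s32,s40,s43,s5} rej; 5/5 single-dels accept.
'333jj3': N↓-sim [47, 46, 43, 32, 25, 12, 5] end={s17,s32,s40,s43,s5} rej; 6/6 deletions ∈↓L.
'j333j3': N↓-sim [47, 43, 35, 20, 7, 4, 2] end={s17,s43} ∉↓L; 6/6 single-dels accept.
4 words, ⪯-incomp.

A = [j33jj, jjj33, 333jj3, j333j3].


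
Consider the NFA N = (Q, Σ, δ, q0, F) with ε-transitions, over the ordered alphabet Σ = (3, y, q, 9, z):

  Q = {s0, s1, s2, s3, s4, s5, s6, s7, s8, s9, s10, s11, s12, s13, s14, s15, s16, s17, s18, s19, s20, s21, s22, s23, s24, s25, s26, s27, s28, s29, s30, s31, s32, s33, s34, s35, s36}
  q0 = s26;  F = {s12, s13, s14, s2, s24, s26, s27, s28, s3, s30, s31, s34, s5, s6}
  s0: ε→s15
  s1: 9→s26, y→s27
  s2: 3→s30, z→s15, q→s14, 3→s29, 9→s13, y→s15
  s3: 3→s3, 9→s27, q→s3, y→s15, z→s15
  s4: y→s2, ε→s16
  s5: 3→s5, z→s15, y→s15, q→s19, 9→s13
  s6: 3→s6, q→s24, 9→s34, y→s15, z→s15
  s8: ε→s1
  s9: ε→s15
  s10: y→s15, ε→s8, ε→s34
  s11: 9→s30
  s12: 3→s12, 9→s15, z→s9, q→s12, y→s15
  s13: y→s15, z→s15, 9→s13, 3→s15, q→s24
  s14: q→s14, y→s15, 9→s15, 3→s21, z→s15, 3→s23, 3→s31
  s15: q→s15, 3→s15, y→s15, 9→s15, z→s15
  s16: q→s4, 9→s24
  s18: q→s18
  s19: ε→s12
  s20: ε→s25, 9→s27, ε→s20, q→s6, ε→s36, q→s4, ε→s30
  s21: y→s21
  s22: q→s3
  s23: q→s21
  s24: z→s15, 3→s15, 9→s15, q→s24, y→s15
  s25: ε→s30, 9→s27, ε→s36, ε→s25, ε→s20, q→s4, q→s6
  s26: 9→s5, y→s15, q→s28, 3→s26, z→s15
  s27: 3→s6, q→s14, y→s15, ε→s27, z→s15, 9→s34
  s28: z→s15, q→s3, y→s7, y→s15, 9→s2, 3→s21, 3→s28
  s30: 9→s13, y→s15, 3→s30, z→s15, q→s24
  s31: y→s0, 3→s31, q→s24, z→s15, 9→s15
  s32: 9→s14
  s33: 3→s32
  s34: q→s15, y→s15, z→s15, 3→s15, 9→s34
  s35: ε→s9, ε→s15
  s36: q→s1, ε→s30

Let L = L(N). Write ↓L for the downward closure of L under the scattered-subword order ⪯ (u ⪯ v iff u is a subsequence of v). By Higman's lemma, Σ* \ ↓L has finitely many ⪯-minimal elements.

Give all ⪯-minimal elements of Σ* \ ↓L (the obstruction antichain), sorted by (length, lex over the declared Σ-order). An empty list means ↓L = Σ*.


|Q|=37, |F|=14, |δ|=119 (19 ε).
min D↑ (15 st, q0=0, F={1}): 0:3→0,y→1,q→2,9→3,z→1 1:3→1,y→1,q→1,9→1,z→1 2:3→2,y→1,q→4,9→5,z→1 3:3→3,y→1,q→6,9→7,z→1 4:3→4,y→1,q→4,9→8,z→1 5:3→9,y→1,q→10,9→7,z→1 6:3→6,y→1,q→6,9→1,z→1 7:3→1,y→1,q→11,9→7,z→1 8:3→12,y→1,q→10,9→13,z→1 9:3→9,y→1,q→11,9→7,z→1 10:3→14,y→1,q→10,9→1,z→1 11:3→1,y→1,q→11,9→1,z→1 12:3→12,y→1,q→11,9→13,z→1 13:3→1,y→1,q→1,9→13,z→1 14:3→14,y→1,q→11,9→1,z→1.
'y': run [22, 4] end={s0,s15,s21,s7} ∉↓L; 1/1 del acc.
'z': run [22, 2] end={s15,s9} ∉↓L; 1/1 single-dels accept.
'9q9': N↓-sim [22, 18, 10, 1] end={s15} rej; 3/3 del acc.
'993': run [22, 18, 4, 1] end={s15} — reject; 3/3 deletions ∈↓L.
'qq99q': |S_i|=[22, 20, 13, 10, 2, 1] end={s15} rej; 5/5 del acc.
'q93q3': |S_i|=[22, 20, 14, 11, 3, 1] end={s15} ∉↓L; 5/5 deletions ∈↓L.
6 minimals (antichain).

min(Σ*\↓L) = [y, z, 9q9, 993, qq99q, q93q3].


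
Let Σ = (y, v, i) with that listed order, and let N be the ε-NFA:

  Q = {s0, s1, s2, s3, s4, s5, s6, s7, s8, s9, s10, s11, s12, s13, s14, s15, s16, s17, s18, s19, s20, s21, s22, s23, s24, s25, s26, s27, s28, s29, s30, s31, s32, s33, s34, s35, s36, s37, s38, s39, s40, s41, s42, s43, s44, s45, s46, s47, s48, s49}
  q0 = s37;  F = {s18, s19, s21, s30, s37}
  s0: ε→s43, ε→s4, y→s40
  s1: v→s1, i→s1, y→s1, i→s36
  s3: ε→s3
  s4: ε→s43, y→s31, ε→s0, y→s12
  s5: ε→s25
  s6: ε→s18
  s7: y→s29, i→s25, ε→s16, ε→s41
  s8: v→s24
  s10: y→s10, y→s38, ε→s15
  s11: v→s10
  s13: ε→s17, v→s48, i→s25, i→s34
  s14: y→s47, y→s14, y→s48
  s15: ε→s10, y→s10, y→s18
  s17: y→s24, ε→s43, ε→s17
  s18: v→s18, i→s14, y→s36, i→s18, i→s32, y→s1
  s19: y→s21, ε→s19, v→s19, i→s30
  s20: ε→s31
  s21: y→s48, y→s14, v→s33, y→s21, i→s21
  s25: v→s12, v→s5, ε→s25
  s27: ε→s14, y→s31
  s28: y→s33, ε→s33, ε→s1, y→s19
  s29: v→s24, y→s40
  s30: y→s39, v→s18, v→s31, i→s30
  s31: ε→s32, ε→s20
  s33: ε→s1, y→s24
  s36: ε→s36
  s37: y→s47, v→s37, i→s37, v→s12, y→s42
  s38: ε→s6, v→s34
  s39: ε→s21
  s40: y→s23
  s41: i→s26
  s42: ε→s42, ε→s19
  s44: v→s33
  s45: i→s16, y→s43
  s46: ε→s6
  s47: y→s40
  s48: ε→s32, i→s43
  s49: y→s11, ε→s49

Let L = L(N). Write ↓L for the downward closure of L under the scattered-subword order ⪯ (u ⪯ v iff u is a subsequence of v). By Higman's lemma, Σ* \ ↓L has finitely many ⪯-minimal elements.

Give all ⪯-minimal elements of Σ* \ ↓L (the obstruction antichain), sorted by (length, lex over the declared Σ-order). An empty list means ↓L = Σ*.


|Q|=50, |F|=5, |δ|=93 (31 ε).
min D↑ (6 st, q0=0, F={4}): 0:y→1,v→0,i→0 1:y→2,v→1,i→3 2:y→2,v→4,i→2 3:y→2,v→5,i→3 4:y→4,v→4,i→4 5:y→4,v→5,i→5 (ε-aug+det+¬).
'yyv': run [21, 19, 13, 4] end={s1,s24,s33,s36} ∉↓L; 3/3 single-dels accept.
'yivy': run [21, 19, 17, 14, 10] end={s1,s14,s23,s24,s32,s36,s40,s43,s47,s48} rej; 4/4 single-dels accept.
2 words, ⪯-incomp.

min(Σ*\↓L) = [yyv, yivy].


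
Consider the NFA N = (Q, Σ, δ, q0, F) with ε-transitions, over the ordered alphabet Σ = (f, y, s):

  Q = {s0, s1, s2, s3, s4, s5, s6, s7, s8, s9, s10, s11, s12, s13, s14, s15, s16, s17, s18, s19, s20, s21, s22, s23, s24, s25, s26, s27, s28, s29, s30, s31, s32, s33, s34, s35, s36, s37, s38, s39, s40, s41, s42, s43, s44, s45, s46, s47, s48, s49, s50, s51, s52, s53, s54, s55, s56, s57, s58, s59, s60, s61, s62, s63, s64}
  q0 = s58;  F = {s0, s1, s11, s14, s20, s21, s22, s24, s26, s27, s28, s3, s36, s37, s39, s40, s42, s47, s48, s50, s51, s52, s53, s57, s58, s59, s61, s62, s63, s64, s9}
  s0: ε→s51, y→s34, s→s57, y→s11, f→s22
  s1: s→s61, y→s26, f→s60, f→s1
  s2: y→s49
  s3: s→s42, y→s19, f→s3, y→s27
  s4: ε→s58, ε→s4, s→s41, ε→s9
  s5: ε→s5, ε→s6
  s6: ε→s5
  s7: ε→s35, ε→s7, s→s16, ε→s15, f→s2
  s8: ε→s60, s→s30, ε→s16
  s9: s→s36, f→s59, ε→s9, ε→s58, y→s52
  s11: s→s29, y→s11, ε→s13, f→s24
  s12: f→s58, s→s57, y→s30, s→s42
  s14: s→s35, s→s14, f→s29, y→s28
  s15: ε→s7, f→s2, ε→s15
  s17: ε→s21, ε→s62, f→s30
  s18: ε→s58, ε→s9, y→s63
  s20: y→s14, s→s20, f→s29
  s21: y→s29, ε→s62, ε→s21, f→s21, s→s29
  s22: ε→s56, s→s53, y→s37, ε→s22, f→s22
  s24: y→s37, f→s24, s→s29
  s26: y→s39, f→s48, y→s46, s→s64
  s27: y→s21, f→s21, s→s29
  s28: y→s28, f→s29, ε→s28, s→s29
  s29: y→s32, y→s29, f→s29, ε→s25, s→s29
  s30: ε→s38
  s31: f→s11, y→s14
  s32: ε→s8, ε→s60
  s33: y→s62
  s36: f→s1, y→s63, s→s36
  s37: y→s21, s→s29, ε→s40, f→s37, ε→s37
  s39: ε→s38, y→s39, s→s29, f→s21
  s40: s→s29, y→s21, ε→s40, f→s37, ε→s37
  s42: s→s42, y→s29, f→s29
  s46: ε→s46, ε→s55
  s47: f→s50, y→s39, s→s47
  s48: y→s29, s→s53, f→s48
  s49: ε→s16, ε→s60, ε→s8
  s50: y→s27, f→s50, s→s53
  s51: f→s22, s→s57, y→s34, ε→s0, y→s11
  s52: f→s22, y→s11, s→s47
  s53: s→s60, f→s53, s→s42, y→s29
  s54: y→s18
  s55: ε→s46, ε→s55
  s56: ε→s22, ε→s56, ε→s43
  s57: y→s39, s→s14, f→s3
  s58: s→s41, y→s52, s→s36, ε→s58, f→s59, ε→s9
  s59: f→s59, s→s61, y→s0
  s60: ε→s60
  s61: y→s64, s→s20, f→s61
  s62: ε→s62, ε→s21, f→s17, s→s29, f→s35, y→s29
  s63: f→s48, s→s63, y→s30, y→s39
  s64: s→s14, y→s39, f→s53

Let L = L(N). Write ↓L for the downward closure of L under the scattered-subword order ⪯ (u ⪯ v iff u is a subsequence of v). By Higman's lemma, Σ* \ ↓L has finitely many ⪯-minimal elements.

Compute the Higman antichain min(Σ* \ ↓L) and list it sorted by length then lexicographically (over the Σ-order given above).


|Q|=65, |F|=31, |δ|=174 (51 ε).
min D↑ (28 st, q0=0, F={17}): 0:f→1,y→2,s→3 1:f→1,y→4,s→5 2:f→6,y→7,s→8 3:f→9,y→10,s→3 4:f→6,y→7,s→11 5:f→5,y→12,s→13 6:f→6,y→14,s→15 7:f→16,y→7,s→17 8:f→18,y→19,s→8 9:f→9,y→20,s→5 10:f→21,y→19,s→10 11:f→22,y→19,s→23 12:f→15,y→19,s→23 13:f→17,y→23,s→13 14:f→14,y→24,s→17 15:f→15,y→17,s→25 16:f→16,y→14,s→17 17:f→17,y→17,s→17 18:f→18,y→26,s→15 19:f→24,y→19,s→17 20:f→21,y→19,s→12 21:f→21,y→17,s→15 22:f→22,y→26,s→25 23:f→17,y→27,s→23 24:f→24,y→17,s→17 25:f→17,y→17,s→25 26:f→24,y→24,s→17 27:f→17,y→27,s→17.
'yys': |S_i|=[49, 41, 24, 8] end={s16,s25,s29,s30,s32,s38,s60,s8} rej; 3/3 del acc.
'fssf': N↓-sim [49, 42, 24, 13, 8] end={s16,s25,s29,s30,s32,s38,s60,s8} rej; 4/4 del acc.
'yfsy': N↓-sim [49, 41, 25, 10, 8] end={s16,s25,s29,s30,s32,s38,s60,s8} ∉↓L; 4/4 del acc.
'syfy': run [49, 34, 25, 15, 8] end={s16,s25,s29,s30,s32,s38,s60,s8} ∉↓L; 4/4 deletions ∈↓L.
'yfyyy': run [49, 41, 25, 16, 12, 8] end={s16,s25,s29,s30,s32,s38,s60,s8} — reject; 5/5 deletions ∈↓L.
5 minimals (antichain).

min(Σ*\↓L) = [yys, fssf, yfsy, syfy, yfyyy].
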